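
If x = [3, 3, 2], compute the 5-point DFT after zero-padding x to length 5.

Original 3-point DFT: [8, 0.5000-0.8660i, 0.5000+0.8660i]
Zero-padded 5-point DFT provides frequency interpolation.

DFT_5([x, 0, ...]) = [8, 2.3090-4.0287i, 1.1910+0.1388i, 1.1910-0.1388i, 2.3090+4.0287i]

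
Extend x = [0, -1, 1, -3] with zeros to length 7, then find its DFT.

Original 4-point DFT: [-3, -1-2i, 5, -1+2i]
Zero-padded 7-point DFT provides frequency interpolation.

DFT_7([x, 0, ...]) = [-3, 1.8569+1.1086i, -2.5489-0.9367i, 2.1920+4.1405i, 2.1920-4.1405i, -2.5489+0.9367i, 1.8569-1.1086i]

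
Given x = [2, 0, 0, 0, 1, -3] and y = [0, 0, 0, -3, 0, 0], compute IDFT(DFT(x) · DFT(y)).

(x ⊛ y)[n] = Σ(m=0 to 5) x[m] · y[(n-m) mod 6]

Computing each output sample:
(x ⊛ y)[0] = 0
(x ⊛ y)[1] = -3
(x ⊛ y)[2] = 9
(x ⊛ y)[3] = -6
(x ⊛ y)[4] = 0
(x ⊛ y)[5] = 0

x ⊛ y = [0, -3, 9, -6, 0, 0]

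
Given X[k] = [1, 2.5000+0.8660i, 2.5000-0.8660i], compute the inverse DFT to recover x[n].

x[n] = (1/3) Σ(k=0 to 2) X[k] · e^(2πikn/3)

Computing each x[n]:
x[0] = 2
x[1] = -1
x[2] = 0

x = [2, -1, 0]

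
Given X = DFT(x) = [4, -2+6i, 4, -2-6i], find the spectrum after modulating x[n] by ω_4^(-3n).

Modulation property: DFT(ω_4^(-3n)·x[n]) = X[(k-3) mod 4], so circularly shift X by 3 positions.

X[k-3] = [-2+6i, 4, -2-6i, 4]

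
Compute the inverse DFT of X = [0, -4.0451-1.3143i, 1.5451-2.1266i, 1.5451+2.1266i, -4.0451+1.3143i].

x[n] = (1/5) Σ(k=0 to 4) X[k] · e^(2πikn/5)

Computing each x[n]:
x[0] = -1
x[1] = 0
x[2] = 1
x[3] = 2
x[4] = -2

x = [-1, 0, 1, 2, -2]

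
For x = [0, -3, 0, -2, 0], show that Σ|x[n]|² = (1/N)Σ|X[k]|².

Time domain:
Σ|x[n]|² = |0|² + |-3|² + |0|² + |-2|² + |0|² = 13.0000

Frequency domain:
(1/5)Σ|X[k]|² = (1/5)(|-5|² + |0.6910+1.6776i|² + |1.8090+3.6655i|² + |1.8090-3.6655i|² + |0.6910-1.6776i|²) = (1/5)·65.0000 = 13.0000

Both sides agree, confirming Parseval's theorem.

Σ|x[n]|² = (1/N)Σ|X[k]|² = 13.0000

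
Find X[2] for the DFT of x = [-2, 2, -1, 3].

X[2] = Σ(n=0 to 3) x[n] · ω_4^(2n) where ω_4 = e^(-2πi/4)
= (-2)·ω_4^0 + (2)·ω_4^2 + (-1)·ω_4^4 + (3)·ω_4^6

X[2] = -8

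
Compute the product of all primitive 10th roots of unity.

The primitive 10th roots of unity are ω_10^k for k coprime to 10: k ∈ {1, 3, 7, 9}
Their product equals the constant term of the cyclotomic polynomial Φ_10(x) up to sign.
For n ≥ 3, the product of all primitive nth roots of unity is 1. (For n=1 it is 1; for n=2 it is -1.)

1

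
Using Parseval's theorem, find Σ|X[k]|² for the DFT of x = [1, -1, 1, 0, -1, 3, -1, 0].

Parseval: Σ|x[n]|² = (1/N)Σ|X[k]|², so Σ|X[k]|² = N·Σ|x[n]|² = 8·14.0000

Σ|X[k]|² = N·Σ|x[n]|² = 8·14.0000 = 112.0000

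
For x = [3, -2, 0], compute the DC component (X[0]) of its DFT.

X[0] = Σ(n=0 to 2) x[n] · ω_3^0 = Σ x[n]
= (3) + (-2) + (0)

X[0] = 1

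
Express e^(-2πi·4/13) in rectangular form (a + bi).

ω_13^4 = e^(-2πi·4/13)
= cos(-2π·4/13) + i·sin(-2π·4/13)
= cos(-8π/13) + i·sin(-8π/13)

ω_13^4 = cos(-8π/13) + i·sin(-8π/13) = -0.3546-0.9350i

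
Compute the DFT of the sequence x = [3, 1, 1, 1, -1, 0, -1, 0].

X[k] = Σ(n=0 to 7) x[n] · ω_8^(nk)
where ω_8 = e^(-2πi/8)

Computing each X[k]:
X[0] = 4
X[1] = 4.0000-3.4142i
X[2] = 2
X[3] = 4.0000+0.5858i
X[4] = 0
X[5] = 4.0000-0.5858i
X[6] = 2
X[7] = 4.0000+3.4142i

X = [4, 4.0000-3.4142i, 2, 4.0000+0.5858i, 0, 4.0000-0.5858i, 2, 4.0000+3.4142i]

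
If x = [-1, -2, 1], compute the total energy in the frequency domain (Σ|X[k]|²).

Parseval: Σ|x[n]|² = (1/N)Σ|X[k]|², so Σ|X[k]|² = N·Σ|x[n]|² = 3·6.0000

Σ|X[k]|² = N·Σ|x[n]|² = 3·6.0000 = 18.0000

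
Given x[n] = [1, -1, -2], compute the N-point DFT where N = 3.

X[k] = Σ(n=0 to 2) x[n] · ω_3^(nk)
where ω_3 = e^(-2πi/3)

Computing each X[k]:
X[0] = -2
X[1] = 2.5000-0.8660i
X[2] = 2.5000+0.8660i

X = [-2, 2.5000-0.8660i, 2.5000+0.8660i]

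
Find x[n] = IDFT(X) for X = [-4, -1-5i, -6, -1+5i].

x[n] = (1/4) Σ(k=0 to 3) X[k] · e^(2πikn/4)

Computing each x[n]:
x[0] = -3
x[1] = 3
x[2] = -2
x[3] = -2

x = [-3, 3, -2, -2]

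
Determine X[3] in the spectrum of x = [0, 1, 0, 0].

X[3] = Σ(n=0 to 3) x[n] · ω_4^(3n) where ω_4 = e^(-2πi/4)
= (0)·ω_4^0 + (1)·ω_4^3 + (0)·ω_4^6 + (0)·ω_4^9

X[3] = 1i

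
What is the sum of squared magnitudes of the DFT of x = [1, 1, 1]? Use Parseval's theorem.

Parseval: Σ|x[n]|² = (1/N)Σ|X[k]|², so Σ|X[k]|² = N·Σ|x[n]|² = 3·3.0000

Σ|X[k]|² = N·Σ|x[n]|² = 3·3.0000 = 9.0000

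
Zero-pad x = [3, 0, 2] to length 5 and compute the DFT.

Original 3-point DFT: [5, 2.0000+1.7321i, 2.0000-1.7321i]
Zero-padded 5-point DFT provides frequency interpolation.

DFT_5([x, 0, ...]) = [5, 1.3820-1.1756i, 3.6180+1.9021i, 3.6180-1.9021i, 1.3820+1.1756i]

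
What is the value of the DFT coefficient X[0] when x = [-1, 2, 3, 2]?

X[0] = Σ(n=0 to 3) x[n] · ω_4^0 = Σ x[n]
= (-1) + (2) + (3) + (2)

X[0] = 6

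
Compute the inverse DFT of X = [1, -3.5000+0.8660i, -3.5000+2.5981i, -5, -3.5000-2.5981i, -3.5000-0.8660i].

x[n] = (1/6) Σ(k=0 to 5) X[k] · e^(2πikn/6)

Computing each x[n]:
x[0] = -3
x[1] = 0
x[2] = 1
x[3] = 1
x[4] = 0
x[5] = 2

x = [-3, 0, 1, 1, 0, 2]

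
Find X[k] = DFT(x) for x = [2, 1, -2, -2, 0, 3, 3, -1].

X[k] = Σ(n=0 to 7) x[n] · ω_8^(nk)
where ω_8 = e^(-2πi/8)

Computing each X[k]:
X[0] = 4
X[1] = 1.2929+7.1213i
X[2] = 1-7i
X[3] = 2.7071-2.8787i
X[4] = 2
X[5] = 2.7071+2.8787i
X[6] = 1+7i
X[7] = 1.2929-7.1213i

X = [4, 1.2929+7.1213i, 1-7i, 2.7071-2.8787i, 2, 2.7071+2.8787i, 1+7i, 1.2929-7.1213i]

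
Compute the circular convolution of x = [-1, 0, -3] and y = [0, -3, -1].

(x ⊛ y)[n] = Σ(m=0 to 2) x[m] · y[(n-m) mod 3]

Computing each output sample:
(x ⊛ y)[0] = 9
(x ⊛ y)[1] = 6
(x ⊛ y)[2] = 1

x ⊛ y = [9, 6, 1]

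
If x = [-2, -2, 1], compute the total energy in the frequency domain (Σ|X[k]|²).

Parseval: Σ|x[n]|² = (1/N)Σ|X[k]|², so Σ|X[k]|² = N·Σ|x[n]|² = 3·9.0000

Σ|X[k]|² = N·Σ|x[n]|² = 3·9.0000 = 27.0000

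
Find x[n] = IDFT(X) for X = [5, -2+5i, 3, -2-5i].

x[n] = (1/4) Σ(k=0 to 3) X[k] · e^(2πikn/4)

Computing each x[n]:
x[0] = 1
x[1] = -2
x[2] = 3
x[3] = 3

x = [1, -2, 3, 3]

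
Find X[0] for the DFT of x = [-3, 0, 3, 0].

X[0] = Σ(n=0 to 3) x[n] · ω_4^0 = Σ x[n]
= (-3) + (0) + (3) + (0)

X[0] = 0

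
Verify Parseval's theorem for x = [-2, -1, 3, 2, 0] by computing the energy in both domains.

Time domain:
Σ|x[n]|² = |-2|² + |-1|² + |3|² + |2|² + |0|² = 18.0000

Frequency domain:
(1/5)Σ|X[k]|² = (1/5)(|2|² + |-6.3541+0.3633i|² + |0.3541+1.5388i|² + |0.3541-1.5388i|² + |-6.3541-0.3633i|²) = (1/5)·90.0000 = 18.0000

Both sides agree, confirming Parseval's theorem.

Σ|x[n]|² = (1/N)Σ|X[k]|² = 18.0000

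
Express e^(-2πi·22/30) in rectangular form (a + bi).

ω_30^22 = e^(-2πi·22/30)
= cos(-2π·22/30) + i·sin(-2π·22/30)
= cos(-44π/30) + i·sin(-44π/30)

ω_30^22 = cos(-44π/30) + i·sin(-44π/30) = -0.1045+0.9945i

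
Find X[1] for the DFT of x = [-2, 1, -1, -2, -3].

X[1] = Σ(n=0 to 4) x[n] · ω_5^(1n) where ω_5 = e^(-2πi/5)
= (-2)·ω_5^0 + (1)·ω_5^1 + (-1)·ω_5^2 + (-2)·ω_5^3 + (-3)·ω_5^4

X[1] = -0.1910-4.3920i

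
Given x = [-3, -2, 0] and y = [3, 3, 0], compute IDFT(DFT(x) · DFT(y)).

(x ⊛ y)[n] = Σ(m=0 to 2) x[m] · y[(n-m) mod 3]

Computing each output sample:
(x ⊛ y)[0] = -9
(x ⊛ y)[1] = -15
(x ⊛ y)[2] = -6

x ⊛ y = [-9, -15, -6]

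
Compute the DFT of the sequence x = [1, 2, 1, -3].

X[k] = Σ(n=0 to 3) x[n] · ω_4^(nk)
where ω_4 = e^(-2πi/4)

Computing each X[k]:
X[0] = 1
X[1] = -5i
X[2] = 3
X[3] = 5i

X = [1, -5i, 3, 5i]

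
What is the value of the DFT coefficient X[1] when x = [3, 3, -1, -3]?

X[1] = Σ(n=0 to 3) x[n] · ω_4^(1n) where ω_4 = e^(-2πi/4)
= (3)·ω_4^0 + (3)·ω_4^1 + (-1)·ω_4^2 + (-3)·ω_4^3

X[1] = 4-6i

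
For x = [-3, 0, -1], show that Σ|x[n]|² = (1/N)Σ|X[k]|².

Time domain:
Σ|x[n]|² = |-3|² + |0|² + |-1|² = 10.0000

Frequency domain:
(1/3)Σ|X[k]|² = (1/3)(|-4|² + |-2.5000-0.8660i|² + |-2.5000+0.8660i|²) = (1/3)·30.0000 = 10.0000

Both sides agree, confirming Parseval's theorem.

Σ|x[n]|² = (1/N)Σ|X[k]|² = 10.0000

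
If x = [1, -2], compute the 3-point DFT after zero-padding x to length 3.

Original 2-point DFT: [-1, 3]
Zero-padded 3-point DFT provides frequency interpolation.

DFT_3([x, 0, ...]) = [-1, 2.0000+1.7321i, 2.0000-1.7321i]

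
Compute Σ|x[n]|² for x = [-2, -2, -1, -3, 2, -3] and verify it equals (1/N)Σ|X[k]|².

Time domain:
Σ|x[n]|² = |-2|² + |-2|² + |-1|² + |-3|² + |2|² + |-3|² = 31.0000

Frequency domain:
(1/6)Σ|X[k]|² = (1/6)(|-9|² + |-2.0000+1.7321i|² + |-3.0000-3.4641i|² + |7|² + |-3.0000+3.4641i|² + |-2.0000-1.7321i|²) = (1/6)·186.0000 = 31.0000

Both sides agree, confirming Parseval's theorem.

Σ|x[n]|² = (1/N)Σ|X[k]|² = 31.0000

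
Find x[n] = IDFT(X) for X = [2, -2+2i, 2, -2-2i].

x[n] = (1/4) Σ(k=0 to 3) X[k] · e^(2πikn/4)

Computing each x[n]:
x[0] = 0
x[1] = -1
x[2] = 2
x[3] = 1

x = [0, -1, 2, 1]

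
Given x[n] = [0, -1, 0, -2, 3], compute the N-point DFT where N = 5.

X[k] = Σ(n=0 to 4) x[n] · ω_5^(nk)
where ω_5 = e^(-2πi/5)

Computing each X[k]:
X[0] = 0
X[1] = 2.2361+2.6287i
X[2] = -2.2361+4.2533i
X[3] = -2.2361-4.2533i
X[4] = 2.2361-2.6287i

X = [0, 2.2361+2.6287i, -2.2361+4.2533i, -2.2361-4.2533i, 2.2361-2.6287i]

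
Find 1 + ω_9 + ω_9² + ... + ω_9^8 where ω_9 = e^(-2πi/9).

Sum of all nth roots of unity equals 0 for n > 1 (geometric series with r ≠ 1).

0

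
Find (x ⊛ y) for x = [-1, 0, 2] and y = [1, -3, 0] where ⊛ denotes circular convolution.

(x ⊛ y)[n] = Σ(m=0 to 2) x[m] · y[(n-m) mod 3]

Computing each output sample:
(x ⊛ y)[0] = -7
(x ⊛ y)[1] = 3
(x ⊛ y)[2] = 2

x ⊛ y = [-7, 3, 2]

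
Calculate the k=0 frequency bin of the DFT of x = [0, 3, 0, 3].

X[0] = Σ(n=0 to 3) x[n] · ω_4^0 = Σ x[n]
= (0) + (3) + (0) + (3)

X[0] = 6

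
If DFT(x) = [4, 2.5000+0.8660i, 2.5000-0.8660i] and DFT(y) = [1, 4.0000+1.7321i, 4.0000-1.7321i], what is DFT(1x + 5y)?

By linearity: DFT(1x + 5y) = 1·DFT(x) + 5·DFT(y)
= 1·[4, 2.5000+0.8660i, 2.5000-0.8660i] + 5·[1, 4.0000+1.7321i, 4.0000-1.7321i]

Computing element-wise:
Z[0] = 1·(4) + 5·(1) = 9
Z[1] = 1·(2.5000+0.8660i) + 5·(4.0000+1.7321i) = 22.5000+9.5265i
Z[2] = 1·(2.5000-0.8660i) + 5·(4.0000-1.7321i) = 22.5000-9.5265i

DFT(1x + 5y) = 1·X + 5·Y = [9, 22.5000+9.5265i, 22.5000-9.5265i]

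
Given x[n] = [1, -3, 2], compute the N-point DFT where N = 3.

X[k] = Σ(n=0 to 2) x[n] · ω_3^(nk)
where ω_3 = e^(-2πi/3)

Computing each X[k]:
X[0] = 0
X[1] = 1.5000+4.3301i
X[2] = 1.5000-4.3301i

X = [0, 1.5000+4.3301i, 1.5000-4.3301i]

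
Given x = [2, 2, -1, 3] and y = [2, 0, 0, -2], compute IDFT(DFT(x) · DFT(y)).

(x ⊛ y)[n] = Σ(m=0 to 3) x[m] · y[(n-m) mod 4]

Computing each output sample:
(x ⊛ y)[0] = 0
(x ⊛ y)[1] = 6
(x ⊛ y)[2] = -8
(x ⊛ y)[3] = 2

x ⊛ y = [0, 6, -8, 2]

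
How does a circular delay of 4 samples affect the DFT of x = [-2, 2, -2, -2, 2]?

Time shift by 4: X_shifted[k] = ω_5^(4k) · X[k]
Shifted x = [2, -2, -2, 2, -2]

DFT(x[n-4]) = [-2, 0.7639+2.3511i, 5.2361-3.8042i, 5.2361+3.8042i, 0.7639-2.3511i]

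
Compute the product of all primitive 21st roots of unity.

The primitive 21st roots of unity are ω_21^k for k coprime to 21: k ∈ {1, 2, 4, 5, 8, 10, 11, 13, 16, 17, 19, 20}
Their product equals the constant term of the cyclotomic polynomial Φ_21(x) up to sign.
For n ≥ 3, the product of all primitive nth roots of unity is 1. (For n=1 it is 1; for n=2 it is -1.)

1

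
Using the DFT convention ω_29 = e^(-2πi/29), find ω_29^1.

ω_29^1 = e^(-2πi·1/29)
= cos(-2π·1/29) + i·sin(-2π·1/29)
= cos(-2π/29) + i·sin(-2π/29)

ω_29^1 = cos(-2π/29) + i·sin(-2π/29) = 0.9766-0.2150i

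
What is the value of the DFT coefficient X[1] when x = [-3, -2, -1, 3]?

X[1] = Σ(n=0 to 3) x[n] · ω_4^(1n) where ω_4 = e^(-2πi/4)
= (-3)·ω_4^0 + (-2)·ω_4^1 + (-1)·ω_4^2 + (3)·ω_4^3

X[1] = -2+5i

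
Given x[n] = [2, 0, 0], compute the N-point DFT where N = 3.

X[k] = Σ(n=0 to 2) x[n] · ω_3^(nk)
where ω_3 = e^(-2πi/3)

Computing each X[k]:
X[0] = 2
X[1] = 2
X[2] = 2

X = [2, 2, 2]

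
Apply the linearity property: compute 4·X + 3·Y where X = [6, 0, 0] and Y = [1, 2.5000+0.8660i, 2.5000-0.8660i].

By linearity: DFT(4x + 3y) = 4·DFT(x) + 3·DFT(y)
= 4·[6, 0, 0] + 3·[1, 2.5000+0.8660i, 2.5000-0.8660i]

Computing element-wise:
Z[0] = 4·(6) + 3·(1) = 27
Z[1] = 4·(0) + 3·(2.5000+0.8660i) = 7.5000+2.5980i
Z[2] = 4·(0) + 3·(2.5000-0.8660i) = 7.5000-2.5980i

DFT(4x + 3y) = 4·X + 3·Y = [27, 7.5000+2.5980i, 7.5000-2.5980i]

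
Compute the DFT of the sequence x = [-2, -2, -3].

X[k] = Σ(n=0 to 2) x[n] · ω_3^(nk)
where ω_3 = e^(-2πi/3)

Computing each X[k]:
X[0] = -7
X[1] = 0.5000-0.8660i
X[2] = 0.5000+0.8660i

X = [-7, 0.5000-0.8660i, 0.5000+0.8660i]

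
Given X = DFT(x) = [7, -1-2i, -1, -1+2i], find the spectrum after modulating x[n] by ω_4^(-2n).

Modulation property: DFT(ω_4^(-2n)·x[n]) = X[(k-2) mod 4], so circularly shift X by 2 positions.

X[k-2] = [-1, -1+2i, 7, -1-2i]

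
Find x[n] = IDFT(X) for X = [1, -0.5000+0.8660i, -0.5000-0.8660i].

x[n] = (1/3) Σ(k=0 to 2) X[k] · e^(2πikn/3)

Computing each x[n]:
x[0] = 0
x[1] = 0
x[2] = 1

x = [0, 0, 1]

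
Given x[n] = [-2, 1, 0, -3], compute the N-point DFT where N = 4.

X[k] = Σ(n=0 to 3) x[n] · ω_4^(nk)
where ω_4 = e^(-2πi/4)

Computing each X[k]:
X[0] = -4
X[1] = -2-4i
X[2] = 0
X[3] = -2+4i

X = [-4, -2-4i, 0, -2+4i]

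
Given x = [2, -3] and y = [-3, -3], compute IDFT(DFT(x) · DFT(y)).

(x ⊛ y)[n] = Σ(m=0 to 1) x[m] · y[(n-m) mod 2]

Computing each output sample:
(x ⊛ y)[0] = 3
(x ⊛ y)[1] = 3

x ⊛ y = [3, 3]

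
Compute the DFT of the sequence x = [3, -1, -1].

X[k] = Σ(n=0 to 2) x[n] · ω_3^(nk)
where ω_3 = e^(-2πi/3)

Computing each X[k]:
X[0] = 1
X[1] = 4
X[2] = 4

X = [1, 4, 4]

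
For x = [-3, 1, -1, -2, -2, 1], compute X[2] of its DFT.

X[2] = Σ(n=0 to 5) x[n] · ω_6^(2n) where ω_6 = e^(-2πi/6)
= (-3)·ω_6^0 + (1)·ω_6^2 + (-1)·ω_6^4 + (-2)·ω_6^6 + (-2)·ω_6^8 + (1)·ω_6^10

X[2] = -4.5000+0.8660i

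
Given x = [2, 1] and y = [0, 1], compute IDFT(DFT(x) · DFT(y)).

(x ⊛ y)[n] = Σ(m=0 to 1) x[m] · y[(n-m) mod 2]

Computing each output sample:
(x ⊛ y)[0] = 1
(x ⊛ y)[1] = 2

x ⊛ y = [1, 2]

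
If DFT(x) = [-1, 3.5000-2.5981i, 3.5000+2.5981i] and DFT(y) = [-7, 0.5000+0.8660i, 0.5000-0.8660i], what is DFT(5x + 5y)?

By linearity: DFT(5x + 5y) = 5·DFT(x) + 5·DFT(y)
= 5·[-1, 3.5000-2.5981i, 3.5000+2.5981i] + 5·[-7, 0.5000+0.8660i, 0.5000-0.8660i]

Computing element-wise:
Z[0] = 5·(-1) + 5·(-7) = -40
Z[1] = 5·(3.5000-2.5981i) + 5·(0.5000+0.8660i) = 20.0000-8.6605i
Z[2] = 5·(3.5000+2.5981i) + 5·(0.5000-0.8660i) = 20.0000+8.6605i

DFT(5x + 5y) = 5·X + 5·Y = [-40, 20.0000-8.6605i, 20.0000+8.6605i]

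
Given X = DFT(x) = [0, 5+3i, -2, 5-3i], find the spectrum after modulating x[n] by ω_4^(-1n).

Modulation property: DFT(ω_4^(-1n)·x[n]) = X[(k-1) mod 4], so circularly shift X by 1 positions.

X[k-1] = [5-3i, 0, 5+3i, -2]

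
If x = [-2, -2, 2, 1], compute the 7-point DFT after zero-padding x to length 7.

Original 4-point DFT: [-1, -4+3i, 1, -4-3i]
Zero-padded 7-point DFT provides frequency interpolation.

DFT_7([x, 0, ...]) = [-1, -4.5930-0.8201i, -2.7334+3.5995i, 0.8264+1.4565i, 0.8264-1.4565i, -2.7334-3.5995i, -4.5930+0.8201i]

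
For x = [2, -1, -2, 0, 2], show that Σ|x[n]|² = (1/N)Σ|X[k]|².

Time domain:
Σ|x[n]|² = |2|² + |-1|² + |-2|² + |0|² + |2|² = 13.0000

Frequency domain:
(1/5)Σ|X[k]|² = (1/5)(|1|² + |3.9271+4.0287i|² + |0.5729-0.1388i|² + |0.5729+0.1388i|² + |3.9271-4.0287i|²) = (1/5)·65.0000 = 13.0000

Both sides agree, confirming Parseval's theorem.

Σ|x[n]|² = (1/N)Σ|X[k]|² = 13.0000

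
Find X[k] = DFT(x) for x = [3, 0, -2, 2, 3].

X[k] = Σ(n=0 to 4) x[n] · ω_5^(nk)
where ω_5 = e^(-2πi/5)

Computing each X[k]:
X[0] = 6
X[1] = 3.9271+5.2043i
X[2] = 0.5729-2.0409i
X[3] = 0.5729+2.0409i
X[4] = 3.9271-5.2043i

X = [6, 3.9271+5.2043i, 0.5729-2.0409i, 0.5729+2.0409i, 3.9271-5.2043i]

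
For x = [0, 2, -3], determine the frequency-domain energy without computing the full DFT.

Parseval: Σ|x[n]|² = (1/N)Σ|X[k]|², so Σ|X[k]|² = N·Σ|x[n]|² = 3·13.0000

Σ|X[k]|² = N·Σ|x[n]|² = 3·13.0000 = 39.0000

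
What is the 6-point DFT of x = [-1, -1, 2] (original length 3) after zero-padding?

Original 3-point DFT: [0, -1.5000+2.5981i, -1.5000-2.5981i]
Zero-padded 6-point DFT provides frequency interpolation.

DFT_6([x, 0, ...]) = [0, -2.5000-0.8660i, -1.5000+2.5981i, 2, -1.5000-2.5981i, -2.5000+0.8660i]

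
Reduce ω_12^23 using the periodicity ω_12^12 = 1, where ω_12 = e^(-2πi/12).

Since ω_12^12 = 1, powers reduce modulo 12.
23 mod 12 = 11
So ω_12^23 = ω_12^11 = e^(-2πi·11/12)

ω_12^23 = ω_12^11 = 0.8660+0.5000i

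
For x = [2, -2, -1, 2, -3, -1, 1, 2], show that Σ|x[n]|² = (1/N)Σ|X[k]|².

Time domain:
Σ|x[n]|² = |2|² + |-2|² + |-1|² + |2|² + |-3|² + |-1|² + |1|² + |2|² = 28.0000

Frequency domain:
(1/8)Σ|X[k]|² = (1/8)(|0|² + |4.2929+2.7071i|² + |-1+7i|² + |5.7071-1.2929i|² + |-2|² + |5.7071+1.2929i|² + |-1-7i|² + |4.2929-2.7071i|²) = (1/8)·224.0000 = 28.0000

Both sides agree, confirming Parseval's theorem.

Σ|x[n]|² = (1/N)Σ|X[k]|² = 28.0000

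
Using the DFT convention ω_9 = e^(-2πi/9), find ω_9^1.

ω_9^1 = e^(-2πi·1/9)
= cos(-2π·1/9) + i·sin(-2π·1/9)
= cos(-2π/9) + i·sin(-2π/9)

ω_9^1 = cos(-2π/9) + i·sin(-2π/9) = 0.7660-0.6428i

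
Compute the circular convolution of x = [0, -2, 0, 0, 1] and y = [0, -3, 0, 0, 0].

(x ⊛ y)[n] = Σ(m=0 to 4) x[m] · y[(n-m) mod 5]

Computing each output sample:
(x ⊛ y)[0] = -3
(x ⊛ y)[1] = 0
(x ⊛ y)[2] = 6
(x ⊛ y)[3] = 0
(x ⊛ y)[4] = 0

x ⊛ y = [-3, 0, 6, 0, 0]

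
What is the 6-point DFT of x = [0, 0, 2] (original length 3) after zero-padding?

Original 3-point DFT: [2, -1.0000+1.7321i, -1.0000-1.7321i]
Zero-padded 6-point DFT provides frequency interpolation.

DFT_6([x, 0, ...]) = [2, -1.0000-1.7321i, -1.0000+1.7321i, 2, -1.0000-1.7321i, -1.0000+1.7321i]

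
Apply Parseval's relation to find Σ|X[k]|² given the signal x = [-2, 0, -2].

Parseval: Σ|x[n]|² = (1/N)Σ|X[k]|², so Σ|X[k]|² = N·Σ|x[n]|² = 3·8.0000

Σ|X[k]|² = N·Σ|x[n]|² = 3·8.0000 = 24.0000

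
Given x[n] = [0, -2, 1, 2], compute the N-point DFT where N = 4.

X[k] = Σ(n=0 to 3) x[n] · ω_4^(nk)
where ω_4 = e^(-2πi/4)

Computing each X[k]:
X[0] = 1
X[1] = -1+4i
X[2] = 1
X[3] = -1-4i

X = [1, -1+4i, 1, -1-4i]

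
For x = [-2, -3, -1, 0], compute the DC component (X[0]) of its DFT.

X[0] = Σ(n=0 to 3) x[n] · ω_4^0 = Σ x[n]
= (-2) + (-3) + (-1) + (0)

X[0] = -6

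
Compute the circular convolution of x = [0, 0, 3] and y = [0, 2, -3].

(x ⊛ y)[n] = Σ(m=0 to 2) x[m] · y[(n-m) mod 3]

Computing each output sample:
(x ⊛ y)[0] = 6
(x ⊛ y)[1] = -9
(x ⊛ y)[2] = 0

x ⊛ y = [6, -9, 0]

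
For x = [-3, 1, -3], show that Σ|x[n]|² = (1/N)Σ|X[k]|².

Time domain:
Σ|x[n]|² = |-3|² + |1|² + |-3|² = 19.0000

Frequency domain:
(1/3)Σ|X[k]|² = (1/3)(|-5|² + |-2.0000-3.4641i|² + |-2.0000+3.4641i|²) = (1/3)·57.0000 = 19.0000

Both sides agree, confirming Parseval's theorem.

Σ|x[n]|² = (1/N)Σ|X[k]|² = 19.0000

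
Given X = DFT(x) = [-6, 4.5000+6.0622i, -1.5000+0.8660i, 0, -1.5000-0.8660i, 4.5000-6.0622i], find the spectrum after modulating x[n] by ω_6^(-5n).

Modulation property: DFT(ω_6^(-5n)·x[n]) = X[(k-5) mod 6], so circularly shift X by 5 positions.

X[k-5] = [4.5000+6.0622i, -1.5000+0.8660i, 0, -1.5000-0.8660i, 4.5000-6.0622i, -6]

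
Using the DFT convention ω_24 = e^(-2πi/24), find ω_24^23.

ω_24^23 = e^(-2πi·23/24)
= cos(-2π·23/24) + i·sin(-2π·23/24)
= cos(-46π/24) + i·sin(-46π/24)

ω_24^23 = cos(-46π/24) + i·sin(-46π/24) = 0.9659+0.2588i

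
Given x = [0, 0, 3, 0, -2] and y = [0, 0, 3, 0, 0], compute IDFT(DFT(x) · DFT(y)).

(x ⊛ y)[n] = Σ(m=0 to 4) x[m] · y[(n-m) mod 5]

Computing each output sample:
(x ⊛ y)[0] = 0
(x ⊛ y)[1] = -6
(x ⊛ y)[2] = 0
(x ⊛ y)[3] = 0
(x ⊛ y)[4] = 9

x ⊛ y = [0, -6, 0, 0, 9]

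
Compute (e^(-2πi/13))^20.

Since ω_13^13 = 1, powers reduce modulo 13.
20 mod 13 = 7
So ω_13^20 = ω_13^7 = e^(-2πi·7/13)

ω_13^20 = ω_13^7 = -0.9709+0.2393i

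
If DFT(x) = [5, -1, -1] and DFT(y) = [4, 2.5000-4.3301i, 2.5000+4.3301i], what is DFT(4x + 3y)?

By linearity: DFT(4x + 3y) = 4·DFT(x) + 3·DFT(y)
= 4·[5, -1, -1] + 3·[4, 2.5000-4.3301i, 2.5000+4.3301i]

Computing element-wise:
Z[0] = 4·(5) + 3·(4) = 32
Z[1] = 4·(-1) + 3·(2.5000-4.3301i) = 3.5000-12.9903i
Z[2] = 4·(-1) + 3·(2.5000+4.3301i) = 3.5000+12.9903i

DFT(4x + 3y) = 4·X + 3·Y = [32, 3.5000-12.9903i, 3.5000+12.9903i]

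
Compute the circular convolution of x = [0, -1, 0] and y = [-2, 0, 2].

(x ⊛ y)[n] = Σ(m=0 to 2) x[m] · y[(n-m) mod 3]

Computing each output sample:
(x ⊛ y)[0] = -2
(x ⊛ y)[1] = 2
(x ⊛ y)[2] = 0

x ⊛ y = [-2, 2, 0]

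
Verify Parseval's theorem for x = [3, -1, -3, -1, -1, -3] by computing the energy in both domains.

Time domain:
Σ|x[n]|² = |3|² + |-1|² + |-3|² + |-1|² + |-1|² + |-3|² = 30.0000

Frequency domain:
(1/6)Σ|X[k]|² = (1/6)(|-6|² + |4|² + |6.0000-3.4641i|² + |4|² + |6.0000+3.4641i|² + |4|²) = (1/6)·180.0000 = 30.0000

Both sides agree, confirming Parseval's theorem.

Σ|x[n]|² = (1/N)Σ|X[k]|² = 30.0000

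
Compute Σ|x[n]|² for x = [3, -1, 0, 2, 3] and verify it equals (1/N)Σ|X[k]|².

Time domain:
Σ|x[n]|² = |3|² + |-1|² + |0|² + |2|² + |3|² = 23.0000

Frequency domain:
(1/5)Σ|X[k]|² = (1/5)(|7|² + |2.0000+4.9798i|² + |2.0000+0.4490i|² + |2.0000-0.4490i|² + |2.0000-4.9798i|²) = (1/5)·115.0000 = 23.0000

Both sides agree, confirming Parseval's theorem.

Σ|x[n]|² = (1/N)Σ|X[k]|² = 23.0000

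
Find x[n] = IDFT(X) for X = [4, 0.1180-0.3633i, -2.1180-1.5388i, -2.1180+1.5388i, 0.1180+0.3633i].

x[n] = (1/5) Σ(k=0 to 4) X[k] · e^(2πikn/5)

Computing each x[n]:
x[0] = 0
x[1] = 2
x[2] = 0
x[3] = 1
x[4] = 1

x = [0, 2, 0, 1, 1]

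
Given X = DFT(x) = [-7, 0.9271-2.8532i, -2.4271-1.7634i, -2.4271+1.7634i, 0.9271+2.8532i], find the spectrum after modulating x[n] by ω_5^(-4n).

Modulation property: DFT(ω_5^(-4n)·x[n]) = X[(k-4) mod 5], so circularly shift X by 4 positions.

X[k-4] = [0.9271-2.8532i, -2.4271-1.7634i, -2.4271+1.7634i, 0.9271+2.8532i, -7]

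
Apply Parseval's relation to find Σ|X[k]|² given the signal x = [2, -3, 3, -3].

Parseval: Σ|x[n]|² = (1/N)Σ|X[k]|², so Σ|X[k]|² = N·Σ|x[n]|² = 4·31.0000

Σ|X[k]|² = N·Σ|x[n]|² = 4·31.0000 = 124.0000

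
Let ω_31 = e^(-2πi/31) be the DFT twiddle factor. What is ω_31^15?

ω_31^15 = e^(-2πi·15/31)
= cos(-2π·15/31) + i·sin(-2π·15/31)
= cos(-30π/31) + i·sin(-30π/31)

ω_31^15 = cos(-30π/31) + i·sin(-30π/31) = -0.9949-0.1012i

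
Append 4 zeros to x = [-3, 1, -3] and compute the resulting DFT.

Original 3-point DFT: [-5, -2.0000-3.4641i, -2.0000+3.4641i]
Zero-padded 7-point DFT provides frequency interpolation.

DFT_7([x, 0, ...]) = [-5, -1.7089+2.1430i, -0.5196-2.2766i, -5.7714-2.7794i, -5.7714+2.7794i, -0.5196+2.2766i, -1.7089-2.1430i]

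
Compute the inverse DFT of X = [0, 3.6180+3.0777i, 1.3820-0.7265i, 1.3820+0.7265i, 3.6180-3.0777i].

x[n] = (1/5) Σ(k=0 to 4) X[k] · e^(2πikn/5)

Computing each x[n]:
x[0] = 2
x[1] = -1
x[2] = -2
x[3] = 0
x[4] = 1

x = [2, -1, -2, 0, 1]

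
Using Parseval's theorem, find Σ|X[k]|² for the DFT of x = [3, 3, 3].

Parseval: Σ|x[n]|² = (1/N)Σ|X[k]|², so Σ|X[k]|² = N·Σ|x[n]|² = 3·27.0000

Σ|X[k]|² = N·Σ|x[n]|² = 3·27.0000 = 81.0000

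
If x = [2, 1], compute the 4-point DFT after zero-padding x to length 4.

Original 2-point DFT: [3, 1]
Zero-padded 4-point DFT provides frequency interpolation.

DFT_4([x, 0, ...]) = [3, 2-1i, 1, 2+1i]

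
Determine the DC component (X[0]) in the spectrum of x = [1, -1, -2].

X[0] = Σ(n=0 to 2) x[n] · ω_3^0 = Σ x[n]
= (1) + (-1) + (-2)

X[0] = -2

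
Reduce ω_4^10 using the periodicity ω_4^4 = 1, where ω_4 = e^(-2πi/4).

Since ω_4^4 = 1, powers reduce modulo 4.
10 mod 4 = 2
So ω_4^10 = ω_4^2 = e^(-2πi·2/4)

ω_4^10 = ω_4^2 = -1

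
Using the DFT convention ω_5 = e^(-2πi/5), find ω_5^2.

ω_5^2 = e^(-2πi·2/5)
= cos(-2π·2/5) + i·sin(-2π·2/5)
= cos(-4π/5) + i·sin(-4π/5)

ω_5^2 = cos(-4π/5) + i·sin(-4π/5) = -0.8090-0.5878i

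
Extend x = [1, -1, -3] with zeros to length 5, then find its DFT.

Original 3-point DFT: [-3, 3.0000-1.7321i, 3.0000+1.7321i]
Zero-padded 5-point DFT provides frequency interpolation.

DFT_5([x, 0, ...]) = [-3, 3.1180+2.7144i, 0.8820-2.2654i, 0.8820+2.2654i, 3.1180-2.7144i]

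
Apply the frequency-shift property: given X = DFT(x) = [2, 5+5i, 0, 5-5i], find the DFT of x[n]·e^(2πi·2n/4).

Modulation property: DFT(ω_4^(-2n)·x[n]) = X[(k-2) mod 4], so circularly shift X by 2 positions.

X[k-2] = [0, 5-5i, 2, 5+5i]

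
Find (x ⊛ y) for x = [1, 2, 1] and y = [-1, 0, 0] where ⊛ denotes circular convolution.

(x ⊛ y)[n] = Σ(m=0 to 2) x[m] · y[(n-m) mod 3]

Computing each output sample:
(x ⊛ y)[0] = -1
(x ⊛ y)[1] = -2
(x ⊛ y)[2] = -1

x ⊛ y = [-1, -2, -1]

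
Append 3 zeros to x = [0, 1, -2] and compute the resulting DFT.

Original 3-point DFT: [-1, 0.5000-2.5981i, 0.5000+2.5981i]
Zero-padded 6-point DFT provides frequency interpolation.

DFT_6([x, 0, ...]) = [-1, 1.5000+0.8660i, 0.5000-2.5981i, -3, 0.5000+2.5981i, 1.5000-0.8660i]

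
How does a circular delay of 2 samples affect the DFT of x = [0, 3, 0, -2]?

Time shift by 2: X_shifted[k] = ω_4^(2k) · X[k]
Shifted x = [0, -2, 0, 3]

DFT(x[n-2]) = [1, 5i, -1, -5i]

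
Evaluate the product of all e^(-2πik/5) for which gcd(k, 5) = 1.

The primitive 5th roots of unity are ω_5^k for k coprime to 5: k ∈ {1, 2, 3, 4}
Their product equals the constant term of the cyclotomic polynomial Φ_5(x) up to sign.
For n ≥ 3, the product of all primitive nth roots of unity is 1. (For n=1 it is 1; for n=2 it is -1.)

1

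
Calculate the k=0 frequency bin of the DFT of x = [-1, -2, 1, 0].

X[0] = Σ(n=0 to 3) x[n] · ω_4^0 = Σ x[n]
= (-1) + (-2) + (1) + (0)

X[0] = -2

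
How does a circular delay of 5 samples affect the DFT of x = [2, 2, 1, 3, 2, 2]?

Time shift by 5: X_shifted[k] = ω_6^(5k) · X[k]
Shifted x = [2, 1, 3, 2, 2, 2]

DFT(x[n-5]) = [12, -1, 1.7321i, 2, -1.7321i, -1]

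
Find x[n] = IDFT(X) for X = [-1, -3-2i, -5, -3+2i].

x[n] = (1/4) Σ(k=0 to 3) X[k] · e^(2πikn/4)

Computing each x[n]:
x[0] = -3
x[1] = 2
x[2] = 0
x[3] = 0

x = [-3, 2, 0, 0]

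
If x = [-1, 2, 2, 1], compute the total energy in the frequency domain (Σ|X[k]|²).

Parseval: Σ|x[n]|² = (1/N)Σ|X[k]|², so Σ|X[k]|² = N·Σ|x[n]|² = 4·10.0000

Σ|X[k]|² = N·Σ|x[n]|² = 4·10.0000 = 40.0000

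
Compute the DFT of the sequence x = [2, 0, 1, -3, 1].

X[k] = Σ(n=0 to 4) x[n] · ω_5^(nk)
where ω_5 = e^(-2πi/5)

Computing each X[k]:
X[0] = 1
X[1] = 3.9271-1.4001i
X[2] = 0.5729+4.3920i
X[3] = 0.5729-4.3920i
X[4] = 3.9271+1.4001i

X = [1, 3.9271-1.4001i, 0.5729+4.3920i, 0.5729-4.3920i, 3.9271+1.4001i]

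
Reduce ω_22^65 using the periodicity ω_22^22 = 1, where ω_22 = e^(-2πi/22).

Since ω_22^22 = 1, powers reduce modulo 22.
65 mod 22 = 21
So ω_22^65 = ω_22^21 = e^(-2πi·21/22)

ω_22^65 = ω_22^21 = 0.9595+0.2817i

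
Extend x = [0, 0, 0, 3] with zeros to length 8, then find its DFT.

Original 4-point DFT: [3, 3i, -3, -3i]
Zero-padded 8-point DFT provides frequency interpolation.

DFT_8([x, 0, ...]) = [3, -2.1213-2.1213i, 3i, 2.1213-2.1213i, -3, 2.1213+2.1213i, -3i, -2.1213+2.1213i]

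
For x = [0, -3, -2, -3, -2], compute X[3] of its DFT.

X[3] = Σ(n=0 to 4) x[n] · ω_5^(3n) where ω_5 = e^(-2πi/5)
= (0)·ω_5^0 + (-3)·ω_5^3 + (-2)·ω_5^6 + (-3)·ω_5^9 + (-2)·ω_5^12

X[3] = 2.5000-1.5388i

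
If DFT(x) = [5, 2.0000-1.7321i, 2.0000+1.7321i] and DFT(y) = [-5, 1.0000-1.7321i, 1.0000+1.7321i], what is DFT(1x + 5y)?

By linearity: DFT(1x + 5y) = 1·DFT(x) + 5·DFT(y)
= 1·[5, 2.0000-1.7321i, 2.0000+1.7321i] + 5·[-5, 1.0000-1.7321i, 1.0000+1.7321i]

Computing element-wise:
Z[0] = 1·(5) + 5·(-5) = -20
Z[1] = 1·(2.0000-1.7321i) + 5·(1.0000-1.7321i) = 7.0000-10.3926i
Z[2] = 1·(2.0000+1.7321i) + 5·(1.0000+1.7321i) = 7.0000+10.3926i

DFT(1x + 5y) = 1·X + 5·Y = [-20, 7.0000-10.3926i, 7.0000+10.3926i]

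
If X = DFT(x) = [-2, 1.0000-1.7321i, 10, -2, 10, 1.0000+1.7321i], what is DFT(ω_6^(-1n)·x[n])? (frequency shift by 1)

Modulation property: DFT(ω_6^(-1n)·x[n]) = X[(k-1) mod 6], so circularly shift X by 1 positions.

X[k-1] = [1.0000+1.7321i, -2, 1.0000-1.7321i, 10, -2, 10]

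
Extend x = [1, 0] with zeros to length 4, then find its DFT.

Original 2-point DFT: [1, 1]
Zero-padded 4-point DFT provides frequency interpolation.

DFT_4([x, 0, ...]) = [1, 1, 1, 1]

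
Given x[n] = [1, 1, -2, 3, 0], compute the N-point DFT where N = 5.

X[k] = Σ(n=0 to 4) x[n] · ω_5^(nk)
where ω_5 = e^(-2πi/5)

Computing each X[k]:
X[0] = 3
X[1] = 0.5000+1.9879i
X[2] = 0.5000-5.3431i
X[3] = 0.5000+5.3431i
X[4] = 0.5000-1.9879i

X = [3, 0.5000+1.9879i, 0.5000-5.3431i, 0.5000+5.3431i, 0.5000-1.9879i]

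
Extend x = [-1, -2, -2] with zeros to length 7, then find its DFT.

Original 3-point DFT: [-5, 1, 1]
Zero-padded 7-point DFT provides frequency interpolation.

DFT_7([x, 0, ...]) = [-5, -1.8019+3.5135i, 1.2470+1.0821i, -0.4450-0.6959i, -0.4450+0.6959i, 1.2470-1.0821i, -1.8019-3.5135i]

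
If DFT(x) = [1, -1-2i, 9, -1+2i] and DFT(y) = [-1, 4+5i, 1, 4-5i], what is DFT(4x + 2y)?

By linearity: DFT(4x + 2y) = 4·DFT(x) + 2·DFT(y)
= 4·[1, -1-2i, 9, -1+2i] + 2·[-1, 4+5i, 1, 4-5i]

Computing element-wise:
Z[0] = 4·(1) + 2·(-1) = 2
Z[1] = 4·(-1-2i) + 2·(4+5i) = 4+2i
Z[2] = 4·(9) + 2·(1) = 38
Z[3] = 4·(-1+2i) + 2·(4-5i) = 4-2i

DFT(4x + 2y) = 4·X + 2·Y = [2, 4+2i, 38, 4-2i]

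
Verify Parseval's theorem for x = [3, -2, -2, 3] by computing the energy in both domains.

Time domain:
Σ|x[n]|² = |3|² + |-2|² + |-2|² + |3|² = 26.0000

Frequency domain:
(1/4)Σ|X[k]|² = (1/4)(|2|² + |5+5i|² + |0|² + |5-5i|²) = (1/4)·104.0000 = 26.0000

Both sides agree, confirming Parseval's theorem.

Σ|x[n]|² = (1/N)Σ|X[k]|² = 26.0000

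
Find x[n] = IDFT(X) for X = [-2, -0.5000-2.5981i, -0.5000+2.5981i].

x[n] = (1/3) Σ(k=0 to 2) X[k] · e^(2πikn/3)

Computing each x[n]:
x[0] = -1
x[1] = 1
x[2] = -2

x = [-1, 1, -2]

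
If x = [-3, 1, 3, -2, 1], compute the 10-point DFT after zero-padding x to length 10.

Original 5-point DFT: [0, -3.1910-2.9389i, -4.3090+4.7553i, -4.3090-4.7553i, -3.1910+2.9389i]
Zero-padded 10-point DFT provides frequency interpolation.

DFT_10([x, 0, ...]) = [0, -1.4549-2.1266i, -3.1910-2.9389i, -7.0451-1.3143i, -4.3090+4.7553i, 2, -4.3090-4.7553i, -7.0451+1.3143i, -3.1910+2.9389i, -1.4549+2.1266i]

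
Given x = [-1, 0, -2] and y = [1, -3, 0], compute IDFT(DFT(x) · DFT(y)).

(x ⊛ y)[n] = Σ(m=0 to 2) x[m] · y[(n-m) mod 3]

Computing each output sample:
(x ⊛ y)[0] = 5
(x ⊛ y)[1] = 3
(x ⊛ y)[2] = -2

x ⊛ y = [5, 3, -2]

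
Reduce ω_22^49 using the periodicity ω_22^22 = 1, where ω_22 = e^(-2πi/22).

Since ω_22^22 = 1, powers reduce modulo 22.
49 mod 22 = 5
So ω_22^49 = ω_22^5 = e^(-2πi·5/22)

ω_22^49 = ω_22^5 = 0.1423-0.9898i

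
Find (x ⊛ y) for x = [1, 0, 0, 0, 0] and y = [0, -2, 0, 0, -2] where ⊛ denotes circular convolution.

(x ⊛ y)[n] = Σ(m=0 to 4) x[m] · y[(n-m) mod 5]

Computing each output sample:
(x ⊛ y)[0] = 0
(x ⊛ y)[1] = -2
(x ⊛ y)[2] = 0
(x ⊛ y)[3] = 0
(x ⊛ y)[4] = -2

x ⊛ y = [0, -2, 0, 0, -2]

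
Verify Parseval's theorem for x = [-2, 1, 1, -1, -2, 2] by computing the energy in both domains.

Time domain:
Σ|x[n]|² = |-2|² + |1|² + |1|² + |-1|² + |-2|² + |2|² = 15.0000

Frequency domain:
(1/6)Σ|X[k]|² = (1/6)(|-1|² + |1.0000-1.7321i|² + |-4.0000+3.4641i|² + |-5|² + |-4.0000-3.4641i|² + |1.0000+1.7321i|²) = (1/6)·90.0000 = 15.0000

Both sides agree, confirming Parseval's theorem.

Σ|x[n]|² = (1/N)Σ|X[k]|² = 15.0000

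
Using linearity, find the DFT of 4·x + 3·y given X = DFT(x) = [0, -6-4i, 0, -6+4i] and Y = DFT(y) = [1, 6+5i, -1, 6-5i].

By linearity: DFT(4x + 3y) = 4·DFT(x) + 3·DFT(y)
= 4·[0, -6-4i, 0, -6+4i] + 3·[1, 6+5i, -1, 6-5i]

Computing element-wise:
Z[0] = 4·(0) + 3·(1) = 3
Z[1] = 4·(-6-4i) + 3·(6+5i) = -6-1i
Z[2] = 4·(0) + 3·(-1) = -3
Z[3] = 4·(-6+4i) + 3·(6-5i) = -6+1i

DFT(4x + 3y) = 4·X + 3·Y = [3, -6-1i, -3, -6+1i]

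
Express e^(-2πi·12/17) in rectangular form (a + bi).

ω_17^12 = e^(-2πi·12/17)
= cos(-2π·12/17) + i·sin(-2π·12/17)
= cos(-24π/17) + i·sin(-24π/17)

ω_17^12 = cos(-24π/17) + i·sin(-24π/17) = -0.2737+0.9618i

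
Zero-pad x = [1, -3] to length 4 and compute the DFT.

Original 2-point DFT: [-2, 4]
Zero-padded 4-point DFT provides frequency interpolation.

DFT_4([x, 0, ...]) = [-2, 1+3i, 4, 1-3i]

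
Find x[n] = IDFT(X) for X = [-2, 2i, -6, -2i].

x[n] = (1/4) Σ(k=0 to 3) X[k] · e^(2πikn/4)

Computing each x[n]:
x[0] = -2
x[1] = 0
x[2] = -2
x[3] = 2

x = [-2, 0, -2, 2]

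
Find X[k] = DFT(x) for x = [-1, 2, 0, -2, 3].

X[k] = Σ(n=0 to 4) x[n] · ω_5^(nk)
where ω_5 = e^(-2πi/5)

Computing each X[k]:
X[0] = 2
X[1] = 2.1631-0.2245i
X[2] = -5.6631+2.4899i
X[3] = -5.6631-2.4899i
X[4] = 2.1631+0.2245i

X = [2, 2.1631-0.2245i, -5.6631+2.4899i, -5.6631-2.4899i, 2.1631+0.2245i]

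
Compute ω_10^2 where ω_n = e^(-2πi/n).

ω_10^2 = e^(-2πi·2/10)
= cos(-2π·2/10) + i·sin(-2π·2/10)
= cos(-4π/10) + i·sin(-4π/10)

ω_10^2 = cos(-4π/10) + i·sin(-4π/10) = 0.3090-0.9511i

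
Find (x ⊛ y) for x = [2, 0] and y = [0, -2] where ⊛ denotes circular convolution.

(x ⊛ y)[n] = Σ(m=0 to 1) x[m] · y[(n-m) mod 2]

Computing each output sample:
(x ⊛ y)[0] = 0
(x ⊛ y)[1] = -4

x ⊛ y = [0, -4]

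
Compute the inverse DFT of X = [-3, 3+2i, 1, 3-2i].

x[n] = (1/4) Σ(k=0 to 3) X[k] · e^(2πikn/4)

Computing each x[n]:
x[0] = 1
x[1] = -2
x[2] = -2
x[3] = 0

x = [1, -2, -2, 0]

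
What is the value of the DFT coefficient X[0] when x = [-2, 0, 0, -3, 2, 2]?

X[0] = Σ(n=0 to 5) x[n] · ω_6^0 = Σ x[n]
= (-2) + (0) + (0) + (-3) + (2) + (2)

X[0] = -1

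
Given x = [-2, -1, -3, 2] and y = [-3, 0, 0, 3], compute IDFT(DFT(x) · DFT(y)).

(x ⊛ y)[n] = Σ(m=0 to 3) x[m] · y[(n-m) mod 4]

Computing each output sample:
(x ⊛ y)[0] = 3
(x ⊛ y)[1] = -6
(x ⊛ y)[2] = 15
(x ⊛ y)[3] = -12

x ⊛ y = [3, -6, 15, -12]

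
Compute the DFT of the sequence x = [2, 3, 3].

X[k] = Σ(n=0 to 2) x[n] · ω_3^(nk)
where ω_3 = e^(-2πi/3)

Computing each X[k]:
X[0] = 8
X[1] = -1
X[2] = -1

X = [8, -1, -1]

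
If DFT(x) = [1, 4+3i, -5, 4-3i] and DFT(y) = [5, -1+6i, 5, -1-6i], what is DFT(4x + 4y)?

By linearity: DFT(4x + 4y) = 4·DFT(x) + 4·DFT(y)
= 4·[1, 4+3i, -5, 4-3i] + 4·[5, -1+6i, 5, -1-6i]

Computing element-wise:
Z[0] = 4·(1) + 4·(5) = 24
Z[1] = 4·(4+3i) + 4·(-1+6i) = 12+36i
Z[2] = 4·(-5) + 4·(5) = 0
Z[3] = 4·(4-3i) + 4·(-1-6i) = 12-36i

DFT(4x + 4y) = 4·X + 4·Y = [24, 12+36i, 0, 12-36i]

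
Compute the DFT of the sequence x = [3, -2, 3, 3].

X[k] = Σ(n=0 to 3) x[n] · ω_4^(nk)
where ω_4 = e^(-2πi/4)

Computing each X[k]:
X[0] = 7
X[1] = 5i
X[2] = 5
X[3] = -5i

X = [7, 5i, 5, -5i]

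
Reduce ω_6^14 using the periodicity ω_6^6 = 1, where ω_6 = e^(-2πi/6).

Since ω_6^6 = 1, powers reduce modulo 6.
14 mod 6 = 2
So ω_6^14 = ω_6^2 = e^(-2πi·2/6)

ω_6^14 = ω_6^2 = -0.5000-0.8660i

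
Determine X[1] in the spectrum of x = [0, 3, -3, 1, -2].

X[1] = Σ(n=0 to 4) x[n] · ω_5^(1n) where ω_5 = e^(-2πi/5)
= (0)·ω_5^0 + (3)·ω_5^1 + (-3)·ω_5^2 + (1)·ω_5^3 + (-2)·ω_5^4

X[1] = 1.9271-2.4041i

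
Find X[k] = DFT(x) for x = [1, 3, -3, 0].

X[k] = Σ(n=0 to 3) x[n] · ω_4^(nk)
where ω_4 = e^(-2πi/4)

Computing each X[k]:
X[0] = 1
X[1] = 4-3i
X[2] = -5
X[3] = 4+3i

X = [1, 4-3i, -5, 4+3i]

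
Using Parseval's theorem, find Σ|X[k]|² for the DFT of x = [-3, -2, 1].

Parseval: Σ|x[n]|² = (1/N)Σ|X[k]|², so Σ|X[k]|² = N·Σ|x[n]|² = 3·14.0000

Σ|X[k]|² = N·Σ|x[n]|² = 3·14.0000 = 42.0000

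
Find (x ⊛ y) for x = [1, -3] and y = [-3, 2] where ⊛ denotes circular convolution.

(x ⊛ y)[n] = Σ(m=0 to 1) x[m] · y[(n-m) mod 2]

Computing each output sample:
(x ⊛ y)[0] = -9
(x ⊛ y)[1] = 11

x ⊛ y = [-9, 11]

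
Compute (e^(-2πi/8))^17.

Since ω_8^8 = 1, powers reduce modulo 8.
17 mod 8 = 1
So ω_8^17 = ω_8^1 = e^(-2πi·1/8)

ω_8^17 = ω_8^1 = 0.7071-0.7071i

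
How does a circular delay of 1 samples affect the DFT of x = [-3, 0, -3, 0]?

Time shift by 1: X_shifted[k] = ω_4^(1k) · X[k]
Shifted x = [0, -3, 0, -3]

DFT(x[n-1]) = [-6, 0, 6, 0]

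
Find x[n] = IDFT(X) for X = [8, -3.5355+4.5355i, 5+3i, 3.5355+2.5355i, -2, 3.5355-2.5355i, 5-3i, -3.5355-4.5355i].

x[n] = (1/8) Σ(k=0 to 7) X[k] · e^(2πikn/8)

Computing each x[n]:
x[0] = 2
x[1] = -2
x[2] = -1
x[3] = 2
x[4] = 2
x[5] = 3
x[6] = 0
x[7] = 2

x = [2, -2, -1, 2, 2, 3, 0, 2]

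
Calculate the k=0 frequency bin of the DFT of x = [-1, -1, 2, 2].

X[0] = Σ(n=0 to 3) x[n] · ω_4^0 = Σ x[n]
= (-1) + (-1) + (2) + (2)

X[0] = 2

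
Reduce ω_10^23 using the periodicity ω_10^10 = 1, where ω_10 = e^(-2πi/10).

Since ω_10^10 = 1, powers reduce modulo 10.
23 mod 10 = 3
So ω_10^23 = ω_10^3 = e^(-2πi·3/10)

ω_10^23 = ω_10^3 = -0.3090-0.9511i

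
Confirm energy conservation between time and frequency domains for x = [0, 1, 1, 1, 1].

Time domain:
Σ|x[n]|² = |0|² + |1|² + |1|² + |1|² + |1|² = 4.0000

Frequency domain:
(1/5)Σ|X[k]|² = (1/5)(|4|² + |-1|² + |-1|² + |-1|² + |-1|²) = (1/5)·20.0000 = 4.0000

Both sides agree, confirming Parseval's theorem.

Σ|x[n]|² = (1/N)Σ|X[k]|² = 4.0000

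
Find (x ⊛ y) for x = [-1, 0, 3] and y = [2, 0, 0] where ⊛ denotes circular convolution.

(x ⊛ y)[n] = Σ(m=0 to 2) x[m] · y[(n-m) mod 3]

Computing each output sample:
(x ⊛ y)[0] = -2
(x ⊛ y)[1] = 0
(x ⊛ y)[2] = 6

x ⊛ y = [-2, 0, 6]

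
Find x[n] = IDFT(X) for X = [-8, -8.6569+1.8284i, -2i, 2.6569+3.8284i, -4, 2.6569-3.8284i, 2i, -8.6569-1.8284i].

x[n] = (1/8) Σ(k=0 to 7) X[k] · e^(2πikn/8)

Computing each x[n]:
x[0] = -3
x[1] = -3
x[2] = -1
x[3] = 0
x[4] = 0
x[5] = 3
x[6] = -2
x[7] = -2

x = [-3, -3, -1, 0, 0, 3, -2, -2]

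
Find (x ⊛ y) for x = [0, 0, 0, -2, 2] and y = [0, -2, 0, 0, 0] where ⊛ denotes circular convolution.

(x ⊛ y)[n] = Σ(m=0 to 4) x[m] · y[(n-m) mod 5]

Computing each output sample:
(x ⊛ y)[0] = -4
(x ⊛ y)[1] = 0
(x ⊛ y)[2] = 0
(x ⊛ y)[3] = 0
(x ⊛ y)[4] = 4

x ⊛ y = [-4, 0, 0, 0, 4]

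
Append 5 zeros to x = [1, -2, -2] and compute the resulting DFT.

Original 3-point DFT: [-3, 3, 3]
Zero-padded 8-point DFT provides frequency interpolation.

DFT_8([x, 0, ...]) = [-3, -0.4142+3.4142i, 3+2i, 2.4142-0.5858i, 1, 2.4142+0.5858i, 3-2i, -0.4142-3.4142i]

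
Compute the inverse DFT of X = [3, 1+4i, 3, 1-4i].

x[n] = (1/4) Σ(k=0 to 3) X[k] · e^(2πikn/4)

Computing each x[n]:
x[0] = 2
x[1] = -2
x[2] = 1
x[3] = 2

x = [2, -2, 1, 2]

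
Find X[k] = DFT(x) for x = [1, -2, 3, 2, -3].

X[k] = Σ(n=0 to 4) x[n] · ω_5^(nk)
where ω_5 = e^(-2πi/5)

Computing each X[k]:
X[0] = 1
X[1] = -4.5902-1.5388i
X[2] = 6.5902+0.3633i
X[3] = 6.5902-0.3633i
X[4] = -4.5902+1.5388i

X = [1, -4.5902-1.5388i, 6.5902+0.3633i, 6.5902-0.3633i, -4.5902+1.5388i]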